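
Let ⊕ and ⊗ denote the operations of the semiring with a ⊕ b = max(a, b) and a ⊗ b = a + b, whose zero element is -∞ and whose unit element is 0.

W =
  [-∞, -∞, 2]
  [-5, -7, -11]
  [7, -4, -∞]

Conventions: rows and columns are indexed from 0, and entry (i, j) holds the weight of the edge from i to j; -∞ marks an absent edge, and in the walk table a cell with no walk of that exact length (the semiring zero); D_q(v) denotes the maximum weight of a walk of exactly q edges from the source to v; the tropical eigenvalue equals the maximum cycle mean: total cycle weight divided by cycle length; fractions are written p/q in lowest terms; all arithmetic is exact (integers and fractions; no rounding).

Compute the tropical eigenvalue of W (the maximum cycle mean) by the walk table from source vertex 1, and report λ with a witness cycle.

q=0: [-∞, 0, -∞]
q=1: [-5, -7, -11]
q=2: [-4, -14, -3]
q=3: [4, -7, -2]
Optimal cycle mean attained by: cycle 0->2->0, total 2 + 7, length 2.
Answer: λ = 9/2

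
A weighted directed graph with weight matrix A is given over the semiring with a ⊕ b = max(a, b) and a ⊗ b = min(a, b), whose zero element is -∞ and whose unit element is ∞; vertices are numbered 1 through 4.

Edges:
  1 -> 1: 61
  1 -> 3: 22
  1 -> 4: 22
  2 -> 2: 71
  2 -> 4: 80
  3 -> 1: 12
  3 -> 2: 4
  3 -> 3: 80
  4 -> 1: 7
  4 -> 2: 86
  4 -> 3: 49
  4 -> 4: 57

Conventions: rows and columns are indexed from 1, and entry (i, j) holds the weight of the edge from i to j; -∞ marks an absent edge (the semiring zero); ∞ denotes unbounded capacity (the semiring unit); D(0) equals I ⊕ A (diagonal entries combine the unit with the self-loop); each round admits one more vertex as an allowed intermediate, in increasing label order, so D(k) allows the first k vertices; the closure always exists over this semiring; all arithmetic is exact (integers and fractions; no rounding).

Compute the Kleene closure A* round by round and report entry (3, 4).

D(0):
  [∞, -∞, 22, 22]
  [-∞, ∞, -∞, 80]
  [12, 4, ∞, -∞]
  [7, 86, 49, ∞]
D(1):
  [∞, -∞, 22, 22]
  [-∞, ∞, -∞, 80]
  [12, 4, ∞, 12]
  [7, 86, 49, ∞]
D(2):
  [∞, -∞, 22, 22]
  [-∞, ∞, -∞, 80]
  [12, 4, ∞, 12]
  [7, 86, 49, ∞]
D(3):
  [∞, 4, 22, 22]
  [-∞, ∞, -∞, 80]
  [12, 4, ∞, 12]
  [12, 86, 49, ∞]
D(4):
  [∞, 22, 22, 22]
  [12, ∞, 49, 80]
  [12, 12, ∞, 12]
  [12, 86, 49, ∞]
Answer: A*[3][4] = 12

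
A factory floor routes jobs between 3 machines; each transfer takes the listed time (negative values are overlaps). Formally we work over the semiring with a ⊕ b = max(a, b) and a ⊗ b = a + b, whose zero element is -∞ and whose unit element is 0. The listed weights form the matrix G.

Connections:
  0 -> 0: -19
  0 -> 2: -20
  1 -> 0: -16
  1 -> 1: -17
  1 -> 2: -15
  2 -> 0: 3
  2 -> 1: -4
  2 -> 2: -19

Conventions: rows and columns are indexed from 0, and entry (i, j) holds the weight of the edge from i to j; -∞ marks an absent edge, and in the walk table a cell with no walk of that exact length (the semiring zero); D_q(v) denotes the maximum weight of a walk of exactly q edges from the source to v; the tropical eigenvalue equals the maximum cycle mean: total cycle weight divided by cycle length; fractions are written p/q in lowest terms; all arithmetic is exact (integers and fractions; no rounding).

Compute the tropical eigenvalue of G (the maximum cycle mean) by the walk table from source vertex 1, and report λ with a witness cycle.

q=0: [-∞, 0, -∞]
q=1: [-16, -17, -15]
q=2: [-12, -19, -32]
q=3: [-29, -36, -32]
Optimal cycle mean attained by: cycle 0->2->0, total (-20) + 3, length 2.
Answer: λ = -17/2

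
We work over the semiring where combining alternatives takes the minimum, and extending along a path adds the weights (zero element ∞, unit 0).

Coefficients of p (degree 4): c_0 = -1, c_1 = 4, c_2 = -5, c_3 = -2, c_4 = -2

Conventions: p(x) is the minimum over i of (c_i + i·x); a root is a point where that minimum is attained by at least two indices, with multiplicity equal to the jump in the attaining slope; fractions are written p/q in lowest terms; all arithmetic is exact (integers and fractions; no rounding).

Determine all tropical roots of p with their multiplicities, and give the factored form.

hull edge (i=0, c=-1) to (i=2, c=-5): slope -2, span 2
hull edge (i=2, c=-5) to (i=4, c=-2): slope 3/2, span 2
Factored form: p(x) = -2 ⊗ (x ⊕ (-3/2)) ⊗ (x ⊕ (-3/2)) ⊗ (x ⊕ 2) ⊗ (x ⊕ 2)
Answer: roots = -3/2 (mult 2), 2 (mult 2)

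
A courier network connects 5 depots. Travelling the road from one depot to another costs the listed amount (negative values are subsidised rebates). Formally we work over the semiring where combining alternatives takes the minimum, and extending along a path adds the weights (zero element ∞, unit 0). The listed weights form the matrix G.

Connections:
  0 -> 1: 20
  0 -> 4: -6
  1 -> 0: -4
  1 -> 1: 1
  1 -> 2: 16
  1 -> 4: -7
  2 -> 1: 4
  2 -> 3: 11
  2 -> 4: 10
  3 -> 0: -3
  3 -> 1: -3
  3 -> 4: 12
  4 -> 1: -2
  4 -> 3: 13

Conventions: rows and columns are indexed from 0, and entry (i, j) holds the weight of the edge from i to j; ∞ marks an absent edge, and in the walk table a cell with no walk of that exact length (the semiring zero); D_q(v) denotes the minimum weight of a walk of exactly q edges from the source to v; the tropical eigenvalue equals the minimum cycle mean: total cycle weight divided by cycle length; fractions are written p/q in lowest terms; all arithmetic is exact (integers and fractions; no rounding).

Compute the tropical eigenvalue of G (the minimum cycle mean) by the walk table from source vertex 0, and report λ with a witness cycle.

q=0: [0, ∞, ∞, ∞, ∞]
q=1: [∞, 20, ∞, ∞, -6]
q=2: [16, -8, 36, 7, 13]
q=3: [-12, -7, 8, 26, -15]
q=4: [-11, -17, 9, -2, -18]
q=5: [-21, -20, -1, -5, -24]
Optimal cycle mean attained by: cycle 1->4->1, total (-7) + (-2), length 2.
Answer: λ = -9/2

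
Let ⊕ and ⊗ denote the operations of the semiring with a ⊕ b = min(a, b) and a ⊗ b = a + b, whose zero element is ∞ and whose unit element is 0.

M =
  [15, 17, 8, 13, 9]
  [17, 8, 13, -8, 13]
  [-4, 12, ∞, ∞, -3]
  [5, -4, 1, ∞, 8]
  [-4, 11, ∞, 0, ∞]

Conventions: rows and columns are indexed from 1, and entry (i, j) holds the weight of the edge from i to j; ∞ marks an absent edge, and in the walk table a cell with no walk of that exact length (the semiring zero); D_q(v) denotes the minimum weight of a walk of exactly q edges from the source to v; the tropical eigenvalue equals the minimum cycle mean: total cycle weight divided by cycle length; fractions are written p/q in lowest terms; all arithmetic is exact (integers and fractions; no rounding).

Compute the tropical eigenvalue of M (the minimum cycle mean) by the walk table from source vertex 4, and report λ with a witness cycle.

q=0: [∞, ∞, ∞, 0, ∞]
q=1: [5, -4, 1, ∞, 8]
q=2: [-3, 4, 9, -12, -2]
q=3: [-7, -16, -11, -4, -4]
q=4: [-15, -8, -3, -24, -14]
q=5: [-19, -28, -23, -16, -16]
Optimal cycle mean attained by: cycle 2->4->2, total (-8) + (-4), length 2.
Answer: λ = -6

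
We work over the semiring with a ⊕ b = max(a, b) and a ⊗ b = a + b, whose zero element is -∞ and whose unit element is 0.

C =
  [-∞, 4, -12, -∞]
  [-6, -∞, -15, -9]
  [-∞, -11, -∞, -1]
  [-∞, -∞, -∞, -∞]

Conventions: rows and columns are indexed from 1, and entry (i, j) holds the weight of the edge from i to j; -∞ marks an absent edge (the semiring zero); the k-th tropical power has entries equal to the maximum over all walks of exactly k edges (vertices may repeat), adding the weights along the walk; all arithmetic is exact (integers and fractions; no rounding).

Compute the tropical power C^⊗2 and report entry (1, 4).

C^⊗2:
  [-2, -23, -11, -5]
  [-∞, -2, -18, -16]
  [-17, -∞, -26, -20]
  [-∞, -∞, -∞, -∞]
Key observation: the optimum is the walk 1->2->4, with weight 4 + (-9) = -5.
Optimal value attained by: walk 1->2->4.
Answer: (C^⊗2)[1][4] = -5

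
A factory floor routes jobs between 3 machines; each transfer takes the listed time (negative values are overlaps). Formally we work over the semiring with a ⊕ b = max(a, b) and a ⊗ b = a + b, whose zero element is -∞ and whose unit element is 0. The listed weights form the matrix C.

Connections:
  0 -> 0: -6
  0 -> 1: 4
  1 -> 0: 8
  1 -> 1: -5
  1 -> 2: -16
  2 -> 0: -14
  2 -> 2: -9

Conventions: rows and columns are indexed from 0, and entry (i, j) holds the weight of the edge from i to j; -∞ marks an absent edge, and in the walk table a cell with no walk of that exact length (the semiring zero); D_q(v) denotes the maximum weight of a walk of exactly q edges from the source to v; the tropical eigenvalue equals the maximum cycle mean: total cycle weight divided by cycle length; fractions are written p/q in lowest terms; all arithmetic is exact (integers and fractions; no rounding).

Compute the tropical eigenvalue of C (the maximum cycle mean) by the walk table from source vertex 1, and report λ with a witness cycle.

q=0: [-∞, 0, -∞]
q=1: [8, -5, -16]
q=2: [3, 12, -21]
q=3: [20, 7, -4]
Optimal cycle mean attained by: cycle 0->1->0, total 4 + 8, length 2.
Answer: λ = 6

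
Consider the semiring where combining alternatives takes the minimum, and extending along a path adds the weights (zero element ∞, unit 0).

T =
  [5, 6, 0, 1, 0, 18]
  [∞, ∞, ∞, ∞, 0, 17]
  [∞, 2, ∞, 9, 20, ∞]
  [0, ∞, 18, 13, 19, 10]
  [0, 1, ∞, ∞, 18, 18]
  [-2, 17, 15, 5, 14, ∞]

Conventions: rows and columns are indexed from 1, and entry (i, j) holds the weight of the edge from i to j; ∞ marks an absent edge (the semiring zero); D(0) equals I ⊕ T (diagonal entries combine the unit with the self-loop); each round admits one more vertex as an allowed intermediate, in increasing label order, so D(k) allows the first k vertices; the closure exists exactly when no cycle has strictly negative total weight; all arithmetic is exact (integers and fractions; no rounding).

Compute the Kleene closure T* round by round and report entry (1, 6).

D(0):
  [0, 6, 0, 1, 0, 18]
  [∞, 0, ∞, ∞, 0, 17]
  [∞, 2, 0, 9, 20, ∞]
  [0, ∞, 18, 0, 19, 10]
  [0, 1, ∞, ∞, 0, 18]
  [-2, 17, 15, 5, 14, 0]
D(1):
  [0, 6, 0, 1, 0, 18]
  [∞, 0, ∞, ∞, 0, 17]
  [∞, 2, 0, 9, 20, ∞]
  [0, 6, 0, 0, 0, 10]
  [0, 1, 0, 1, 0, 18]
  [-2, 4, -2, -1, -2, 0]
D(2):
  [0, 6, 0, 1, 0, 18]
  [∞, 0, ∞, ∞, 0, 17]
  [∞, 2, 0, 9, 2, 19]
  [0, 6, 0, 0, 0, 10]
  [0, 1, 0, 1, 0, 18]
  [-2, 4, -2, -1, -2, 0]
D(3):
  [0, 2, 0, 1, 0, 18]
  [∞, 0, ∞, ∞, 0, 17]
  [∞, 2, 0, 9, 2, 19]
  [0, 2, 0, 0, 0, 10]
  [0, 1, 0, 1, 0, 18]
  [-2, 0, -2, -1, -2, 0]
D(4):
  [0, 2, 0, 1, 0, 11]
  [∞, 0, ∞, ∞, 0, 17]
  [9, 2, 0, 9, 2, 19]
  [0, 2, 0, 0, 0, 10]
  [0, 1, 0, 1, 0, 11]
  [-2, 0, -2, -1, -2, 0]
D(5):
  [0, 1, 0, 1, 0, 11]
  [0, 0, 0, 1, 0, 11]
  [2, 2, 0, 3, 2, 13]
  [0, 1, 0, 0, 0, 10]
  [0, 1, 0, 1, 0, 11]
  [-2, -1, -2, -1, -2, 0]
D(6):
  [0, 1, 0, 1, 0, 11]
  [0, 0, 0, 1, 0, 11]
  [2, 2, 0, 3, 2, 13]
  [0, 1, 0, 0, 0, 10]
  [0, 1, 0, 1, 0, 11]
  [-2, -1, -2, -1, -2, 0]
Answer: T*[1][6] = 11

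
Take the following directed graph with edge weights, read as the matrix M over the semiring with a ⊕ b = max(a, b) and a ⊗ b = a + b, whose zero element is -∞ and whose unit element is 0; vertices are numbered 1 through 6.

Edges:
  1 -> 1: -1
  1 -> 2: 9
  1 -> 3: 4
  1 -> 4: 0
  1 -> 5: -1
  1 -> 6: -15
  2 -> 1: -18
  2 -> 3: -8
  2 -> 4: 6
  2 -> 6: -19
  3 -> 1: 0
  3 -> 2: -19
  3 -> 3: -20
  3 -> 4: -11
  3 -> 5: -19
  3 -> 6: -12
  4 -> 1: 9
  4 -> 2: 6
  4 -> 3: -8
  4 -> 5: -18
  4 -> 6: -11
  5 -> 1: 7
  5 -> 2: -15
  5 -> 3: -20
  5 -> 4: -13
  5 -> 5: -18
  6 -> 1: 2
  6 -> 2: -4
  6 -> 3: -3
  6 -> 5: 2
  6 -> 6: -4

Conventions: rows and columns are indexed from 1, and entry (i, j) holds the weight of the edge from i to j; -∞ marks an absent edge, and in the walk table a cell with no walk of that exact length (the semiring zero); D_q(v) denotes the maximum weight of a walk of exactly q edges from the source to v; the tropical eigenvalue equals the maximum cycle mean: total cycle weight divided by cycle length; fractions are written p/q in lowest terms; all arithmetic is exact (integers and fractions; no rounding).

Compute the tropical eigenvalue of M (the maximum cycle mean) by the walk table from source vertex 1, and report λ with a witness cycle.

q=0: [0, -∞, -∞, -∞, -∞, -∞]
q=1: [-1, 9, 4, 0, -1, -15]
q=2: [9, 8, 3, 15, -2, -8]
q=3: [24, 21, 13, 14, 8, 4]
q=4: [23, 33, 28, 27, 23, 9]
q=5: [36, 33, 27, 39, 22, 16]
q=6: [48, 45, 40, 39, 35, 28]
Optimal cycle mean attained by: cycle 1->2->4->1, total 9 + 6 + 9, length 3.
Answer: λ = 8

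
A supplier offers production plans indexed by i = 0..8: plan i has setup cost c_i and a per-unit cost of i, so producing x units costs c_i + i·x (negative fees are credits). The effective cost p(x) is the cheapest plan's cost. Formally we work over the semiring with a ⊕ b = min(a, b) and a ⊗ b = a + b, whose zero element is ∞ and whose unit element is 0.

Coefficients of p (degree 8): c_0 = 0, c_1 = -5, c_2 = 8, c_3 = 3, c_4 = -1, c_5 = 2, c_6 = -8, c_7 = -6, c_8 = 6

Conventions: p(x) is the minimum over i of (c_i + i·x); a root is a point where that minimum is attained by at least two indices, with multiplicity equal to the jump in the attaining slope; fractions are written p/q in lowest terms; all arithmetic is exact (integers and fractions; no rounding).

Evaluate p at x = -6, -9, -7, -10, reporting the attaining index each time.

p(-6) = min(0+0·(-6)=0, -5+1·(-6)=-11, 8+2·(-6)=-4, 3+3·(-6)=-15, -1+4·(-6)=-25, 2+5·(-6)=-28, -8+6·(-6)=-44, -6+7·(-6)=-48, 6+8·(-6)=-42) = -48 (attained by i=7)
p(-9) = min(0+0·(-9)=0, -5+1·(-9)=-14, 8+2·(-9)=-10, 3+3·(-9)=-24, -1+4·(-9)=-37, 2+5·(-9)=-43, -8+6·(-9)=-62, -6+7·(-9)=-69, 6+8·(-9)=-66) = -69 (attained by i=7)
p(-7) = min(0+0·(-7)=0, -5+1·(-7)=-12, 8+2·(-7)=-6, 3+3·(-7)=-18, -1+4·(-7)=-29, 2+5·(-7)=-33, -8+6·(-7)=-50, -6+7·(-7)=-55, 6+8·(-7)=-50) = -55 (attained by i=7)
p(-10) = min(0+0·(-10)=0, -5+1·(-10)=-15, 8+2·(-10)=-12, 3+3·(-10)=-27, -1+4·(-10)=-41, 2+5·(-10)=-48, -8+6·(-10)=-68, -6+7·(-10)=-76, 6+8·(-10)=-74) = -76 (attained by i=7)
Answer: p(-6) = -48; p(-9) = -69; p(-7) = -55; p(-10) = -76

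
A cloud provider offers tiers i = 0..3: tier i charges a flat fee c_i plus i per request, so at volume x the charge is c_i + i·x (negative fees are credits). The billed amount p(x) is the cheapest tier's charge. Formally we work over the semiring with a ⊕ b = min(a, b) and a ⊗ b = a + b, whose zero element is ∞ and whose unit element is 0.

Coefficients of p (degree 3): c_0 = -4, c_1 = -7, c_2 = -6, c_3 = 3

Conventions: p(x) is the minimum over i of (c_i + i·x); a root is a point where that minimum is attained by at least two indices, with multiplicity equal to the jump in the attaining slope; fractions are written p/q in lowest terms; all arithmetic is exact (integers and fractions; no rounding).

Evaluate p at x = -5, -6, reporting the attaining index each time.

p(-5) = min(-4+0·(-5)=-4, -7+1·(-5)=-12, -6+2·(-5)=-16, 3+3·(-5)=-12) = -16 (attained by i=2)
p(-6) = min(-4+0·(-6)=-4, -7+1·(-6)=-13, -6+2·(-6)=-18, 3+3·(-6)=-15) = -18 (attained by i=2)
Answer: p(-5) = -16; p(-6) = -18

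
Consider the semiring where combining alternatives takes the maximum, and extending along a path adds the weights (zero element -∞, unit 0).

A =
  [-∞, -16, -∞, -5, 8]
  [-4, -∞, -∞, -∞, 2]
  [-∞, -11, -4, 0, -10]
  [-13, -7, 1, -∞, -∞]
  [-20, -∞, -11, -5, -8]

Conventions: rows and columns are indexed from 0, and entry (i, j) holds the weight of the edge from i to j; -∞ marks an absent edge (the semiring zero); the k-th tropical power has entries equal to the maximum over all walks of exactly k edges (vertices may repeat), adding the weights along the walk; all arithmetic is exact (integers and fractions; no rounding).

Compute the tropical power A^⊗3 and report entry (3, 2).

A^⊗2:
  [-12, -12, -3, 3, 0]
  [-18, -20, -9, -3, 4]
  [-13, -7, 1, -4, -9]
  [-11, -10, -3, 1, -5]
  [-18, -12, -4, -11, -12]
A^⊗3:
  [-10, -4, 4, -3, -4]
  [-16, -10, -2, -1, -4]
  [-11, -10, -3, 1, -5]
  [-12, -6, 2, -3, -3]
  [-16, -15, -8, -4, -10]
Key observation: the optimum is the walk 3->2->3->2, with weight 1 + 0 + 1 = 2.
Optimal value attained by: walk 3->2->3->2.
Answer: (A^⊗3)[3][2] = 2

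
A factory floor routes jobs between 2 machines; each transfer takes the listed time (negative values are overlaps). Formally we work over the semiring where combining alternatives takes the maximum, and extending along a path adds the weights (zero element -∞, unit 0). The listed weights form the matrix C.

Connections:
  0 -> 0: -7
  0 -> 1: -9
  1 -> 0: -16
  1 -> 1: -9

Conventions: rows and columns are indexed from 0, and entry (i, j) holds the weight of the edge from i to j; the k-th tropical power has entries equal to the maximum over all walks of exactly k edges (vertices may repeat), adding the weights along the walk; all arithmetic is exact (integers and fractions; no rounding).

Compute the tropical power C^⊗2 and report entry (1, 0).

C^⊗2:
  [-14, -16]
  [-23, -18]
Key observation: the optimum is the walk 1->0->0, with weight (-16) + (-7) = -23.
Optimal value attained by: walk 1->0->0.
Answer: (C^⊗2)[1][0] = -23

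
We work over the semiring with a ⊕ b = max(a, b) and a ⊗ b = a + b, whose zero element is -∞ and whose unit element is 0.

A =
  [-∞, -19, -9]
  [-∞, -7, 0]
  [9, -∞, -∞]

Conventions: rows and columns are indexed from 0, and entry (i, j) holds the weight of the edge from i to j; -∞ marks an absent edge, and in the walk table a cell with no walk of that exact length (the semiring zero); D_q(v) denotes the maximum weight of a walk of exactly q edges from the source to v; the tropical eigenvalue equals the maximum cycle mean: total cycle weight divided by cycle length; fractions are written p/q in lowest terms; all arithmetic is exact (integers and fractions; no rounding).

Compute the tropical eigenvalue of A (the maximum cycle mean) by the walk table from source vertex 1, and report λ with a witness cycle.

q=0: [-∞, 0, -∞]
q=1: [-∞, -7, 0]
q=2: [9, -14, -7]
q=3: [2, -10, 0]
Optimal cycle mean attained by: cycle 0->2->0, total (-9) + 9, length 2.
Answer: λ = 0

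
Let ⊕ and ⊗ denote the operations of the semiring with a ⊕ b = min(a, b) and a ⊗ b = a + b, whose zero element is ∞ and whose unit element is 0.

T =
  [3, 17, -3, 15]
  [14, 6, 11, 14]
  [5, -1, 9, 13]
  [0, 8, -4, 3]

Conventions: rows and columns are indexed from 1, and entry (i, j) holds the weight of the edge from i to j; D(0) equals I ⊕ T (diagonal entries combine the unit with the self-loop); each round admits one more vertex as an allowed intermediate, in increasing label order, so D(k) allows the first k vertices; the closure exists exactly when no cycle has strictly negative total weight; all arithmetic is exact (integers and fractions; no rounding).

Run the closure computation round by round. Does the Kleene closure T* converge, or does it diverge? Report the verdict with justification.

D(0):
  [0, 17, -3, 15]
  [14, 0, 11, 14]
  [5, -1, 0, 13]
  [0, 8, -4, 0]
D(1):
  [0, 17, -3, 15]
  [14, 0, 11, 14]
  [5, -1, 0, 13]
  [0, 8, -4, 0]
D(2):
  [0, 17, -3, 15]
  [14, 0, 11, 14]
  [5, -1, 0, 13]
  [0, 8, -4, 0]
D(3):
  [0, -4, -3, 10]
  [14, 0, 11, 14]
  [5, -1, 0, 13]
  [0, -5, -4, 0]
D(4):
  [0, -4, -3, 10]
  [14, 0, 10, 14]
  [5, -1, 0, 13]
  [0, -5, -4, 0]
Key observation: every diagonal entry stays at the unit through all rounds, so no improving cycle exists.
Answer: CONVERGES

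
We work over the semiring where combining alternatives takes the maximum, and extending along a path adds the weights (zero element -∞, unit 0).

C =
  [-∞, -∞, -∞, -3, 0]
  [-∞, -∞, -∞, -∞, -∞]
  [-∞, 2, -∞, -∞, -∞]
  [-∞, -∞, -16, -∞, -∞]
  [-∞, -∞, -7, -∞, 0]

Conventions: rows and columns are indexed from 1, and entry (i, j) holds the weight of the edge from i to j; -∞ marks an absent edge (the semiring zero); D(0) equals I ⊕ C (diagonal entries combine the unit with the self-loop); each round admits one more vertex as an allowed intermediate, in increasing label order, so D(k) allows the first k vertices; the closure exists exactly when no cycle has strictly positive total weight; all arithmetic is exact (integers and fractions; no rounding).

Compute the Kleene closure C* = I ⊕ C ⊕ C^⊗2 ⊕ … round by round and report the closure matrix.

D(0):
  [0, -∞, -∞, -3, 0]
  [-∞, 0, -∞, -∞, -∞]
  [-∞, 2, 0, -∞, -∞]
  [-∞, -∞, -16, 0, -∞]
  [-∞, -∞, -7, -∞, 0]
D(1):
  [0, -∞, -∞, -3, 0]
  [-∞, 0, -∞, -∞, -∞]
  [-∞, 2, 0, -∞, -∞]
  [-∞, -∞, -16, 0, -∞]
  [-∞, -∞, -7, -∞, 0]
D(2):
  [0, -∞, -∞, -3, 0]
  [-∞, 0, -∞, -∞, -∞]
  [-∞, 2, 0, -∞, -∞]
  [-∞, -∞, -16, 0, -∞]
  [-∞, -∞, -7, -∞, 0]
D(3):
  [0, -∞, -∞, -3, 0]
  [-∞, 0, -∞, -∞, -∞]
  [-∞, 2, 0, -∞, -∞]
  [-∞, -14, -16, 0, -∞]
  [-∞, -5, -7, -∞, 0]
D(4):
  [0, -17, -19, -3, 0]
  [-∞, 0, -∞, -∞, -∞]
  [-∞, 2, 0, -∞, -∞]
  [-∞, -14, -16, 0, -∞]
  [-∞, -5, -7, -∞, 0]
D(5):
  [0, -5, -7, -3, 0]
  [-∞, 0, -∞, -∞, -∞]
  [-∞, 2, 0, -∞, -∞]
  [-∞, -14, -16, 0, -∞]
  [-∞, -5, -7, -∞, 0]
Answer: C* = [[0, -5, -7, -3, 0], [-∞, 0, -∞, -∞, -∞], [-∞, 2, 0, -∞, -∞], [-∞, -14, -16, 0, -∞], [-∞, -5, -7, -∞, 0]]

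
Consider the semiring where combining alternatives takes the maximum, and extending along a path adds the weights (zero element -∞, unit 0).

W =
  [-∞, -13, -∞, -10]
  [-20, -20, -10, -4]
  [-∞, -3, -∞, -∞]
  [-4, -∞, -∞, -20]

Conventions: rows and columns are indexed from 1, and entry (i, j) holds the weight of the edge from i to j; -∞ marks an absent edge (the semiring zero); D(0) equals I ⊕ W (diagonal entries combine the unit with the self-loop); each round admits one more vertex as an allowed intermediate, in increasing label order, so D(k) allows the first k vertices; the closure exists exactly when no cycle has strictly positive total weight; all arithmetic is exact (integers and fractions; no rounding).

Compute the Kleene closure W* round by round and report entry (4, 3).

D(0):
  [0, -13, -∞, -10]
  [-20, 0, -10, -4]
  [-∞, -3, 0, -∞]
  [-4, -∞, -∞, 0]
D(1):
  [0, -13, -∞, -10]
  [-20, 0, -10, -4]
  [-∞, -3, 0, -∞]
  [-4, -17, -∞, 0]
D(2):
  [0, -13, -23, -10]
  [-20, 0, -10, -4]
  [-23, -3, 0, -7]
  [-4, -17, -27, 0]
D(3):
  [0, -13, -23, -10]
  [-20, 0, -10, -4]
  [-23, -3, 0, -7]
  [-4, -17, -27, 0]
D(4):
  [0, -13, -23, -10]
  [-8, 0, -10, -4]
  [-11, -3, 0, -7]
  [-4, -17, -27, 0]
Answer: W*[4][3] = -27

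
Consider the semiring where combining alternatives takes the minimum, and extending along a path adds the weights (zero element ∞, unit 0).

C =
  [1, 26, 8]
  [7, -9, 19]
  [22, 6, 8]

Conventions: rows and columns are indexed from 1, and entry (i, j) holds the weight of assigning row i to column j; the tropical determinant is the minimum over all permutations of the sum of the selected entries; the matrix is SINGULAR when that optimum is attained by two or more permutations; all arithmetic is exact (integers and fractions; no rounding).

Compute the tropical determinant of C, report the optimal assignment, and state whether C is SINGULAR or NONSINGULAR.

σ = (1, 2, 3): 1 + (-9) + 8 = 0
σ = (1, 3, 2): 1 + 19 + 6 = 26
σ = (2, 1, 3): 26 + 7 + 8 = 41
σ = (2, 3, 1): 26 + 19 + 22 = 67
σ = (3, 1, 2): 8 + 7 + 6 = 21
σ = (3, 2, 1): 8 + (-9) + 22 = 21
Optimal value attained by: σ = (1, 2, 3).
Answer: det⊕(C) = 0; verdict: NONSINGULAR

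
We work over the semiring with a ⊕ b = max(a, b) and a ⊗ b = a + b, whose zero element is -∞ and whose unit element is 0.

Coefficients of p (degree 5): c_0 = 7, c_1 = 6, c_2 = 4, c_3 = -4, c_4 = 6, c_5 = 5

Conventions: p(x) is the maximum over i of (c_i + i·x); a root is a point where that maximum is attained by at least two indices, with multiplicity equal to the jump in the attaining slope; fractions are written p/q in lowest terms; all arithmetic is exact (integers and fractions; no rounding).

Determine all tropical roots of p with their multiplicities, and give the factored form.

hull edge (i=0, c=7) to (i=4, c=6): slope -1/4, span 4
hull edge (i=4, c=6) to (i=5, c=5): slope -1, span 1
Factored form: p(x) = 5 ⊗ (x ⊕ 1/4) ⊗ (x ⊕ 1/4) ⊗ (x ⊕ 1/4) ⊗ (x ⊕ 1/4) ⊗ (x ⊕ 1)
Answer: roots = 1/4 (mult 4), 1 (mult 1)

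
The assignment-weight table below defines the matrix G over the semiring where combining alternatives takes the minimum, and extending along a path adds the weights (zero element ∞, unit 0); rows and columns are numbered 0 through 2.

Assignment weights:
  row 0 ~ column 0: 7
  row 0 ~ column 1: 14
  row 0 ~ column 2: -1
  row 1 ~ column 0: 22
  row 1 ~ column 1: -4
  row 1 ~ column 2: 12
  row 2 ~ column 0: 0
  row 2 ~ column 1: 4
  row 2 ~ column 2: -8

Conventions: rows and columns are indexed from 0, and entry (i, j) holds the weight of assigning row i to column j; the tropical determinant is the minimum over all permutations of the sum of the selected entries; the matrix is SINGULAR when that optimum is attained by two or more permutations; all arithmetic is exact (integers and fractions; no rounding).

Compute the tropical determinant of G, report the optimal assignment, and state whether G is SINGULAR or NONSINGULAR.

σ = (0, 1, 2): 7 + (-4) + (-8) = -5
σ = (0, 2, 1): 7 + 12 + 4 = 23
σ = (1, 0, 2): 14 + 22 + (-8) = 28
σ = (1, 2, 0): 14 + 12 + 0 = 26
σ = (2, 0, 1): (-1) + 22 + 4 = 25
σ = (2, 1, 0): (-1) + (-4) + 0 = -5
Optimal value attained by: σ = (0, 1, 2).
Answer: det⊕(G) = -5; verdict: SINGULAR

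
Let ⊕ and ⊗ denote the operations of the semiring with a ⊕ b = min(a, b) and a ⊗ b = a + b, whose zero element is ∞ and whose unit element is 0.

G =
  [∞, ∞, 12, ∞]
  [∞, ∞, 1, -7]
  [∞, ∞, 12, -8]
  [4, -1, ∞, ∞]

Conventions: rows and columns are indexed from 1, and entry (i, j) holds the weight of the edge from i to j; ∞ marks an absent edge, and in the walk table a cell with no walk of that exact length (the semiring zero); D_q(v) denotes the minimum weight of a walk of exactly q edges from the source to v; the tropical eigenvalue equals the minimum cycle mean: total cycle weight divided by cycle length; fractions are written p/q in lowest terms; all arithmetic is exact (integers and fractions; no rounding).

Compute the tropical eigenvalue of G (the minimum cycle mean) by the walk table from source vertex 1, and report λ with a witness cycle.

q=0: [0, ∞, ∞, ∞]
q=1: [∞, ∞, 12, ∞]
q=2: [∞, ∞, 24, 4]
q=3: [8, 3, 36, 16]
q=4: [20, 15, 4, -4]
Optimal cycle mean attained by: cycle 2->4->2, total (-7) + (-1), length 2.
Answer: λ = -4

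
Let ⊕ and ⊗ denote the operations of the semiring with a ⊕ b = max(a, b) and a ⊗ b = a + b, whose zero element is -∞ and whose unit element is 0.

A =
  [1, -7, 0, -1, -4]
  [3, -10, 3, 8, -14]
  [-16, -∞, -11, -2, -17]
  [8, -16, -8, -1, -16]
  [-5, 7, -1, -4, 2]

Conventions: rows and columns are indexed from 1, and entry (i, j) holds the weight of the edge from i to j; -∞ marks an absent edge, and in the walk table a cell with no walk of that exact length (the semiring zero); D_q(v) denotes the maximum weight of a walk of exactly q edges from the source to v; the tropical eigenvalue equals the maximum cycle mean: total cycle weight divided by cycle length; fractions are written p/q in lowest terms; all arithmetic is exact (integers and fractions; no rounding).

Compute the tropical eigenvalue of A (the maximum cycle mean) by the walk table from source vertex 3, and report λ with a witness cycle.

q=0: [-∞, -∞, 0, -∞, -∞]
q=1: [-16, -∞, -11, -2, -17]
q=2: [6, -10, -10, -3, -15]
q=3: [7, -1, 6, 5, 2]
q=4: [13, 9, 7, 7, 4]
q=5: [15, 11, 13, 17, 9]
Optimal cycle mean attained by: cycle 1->5->2->4->1, total (-4) + 7 + 8 + 8, length 4.
Answer: λ = 19/4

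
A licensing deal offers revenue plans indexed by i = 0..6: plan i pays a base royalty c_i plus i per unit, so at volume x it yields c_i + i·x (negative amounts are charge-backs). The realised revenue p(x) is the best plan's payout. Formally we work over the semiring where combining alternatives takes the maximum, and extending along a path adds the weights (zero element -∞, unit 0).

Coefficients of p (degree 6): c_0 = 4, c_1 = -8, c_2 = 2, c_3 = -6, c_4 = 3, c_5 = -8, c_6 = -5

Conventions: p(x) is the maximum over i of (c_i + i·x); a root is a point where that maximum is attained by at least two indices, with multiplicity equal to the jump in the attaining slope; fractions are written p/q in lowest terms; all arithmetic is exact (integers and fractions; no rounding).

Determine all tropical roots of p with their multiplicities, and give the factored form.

hull edge (i=0, c=4) to (i=4, c=3): slope -1/4, span 4
hull edge (i=4, c=3) to (i=6, c=-5): slope -4, span 2
Factored form: p(x) = -5 ⊗ (x ⊕ 1/4) ⊗ (x ⊕ 1/4) ⊗ (x ⊕ 1/4) ⊗ (x ⊕ 1/4) ⊗ (x ⊕ 4) ⊗ (x ⊕ 4)
Answer: roots = 1/4 (mult 4), 4 (mult 2)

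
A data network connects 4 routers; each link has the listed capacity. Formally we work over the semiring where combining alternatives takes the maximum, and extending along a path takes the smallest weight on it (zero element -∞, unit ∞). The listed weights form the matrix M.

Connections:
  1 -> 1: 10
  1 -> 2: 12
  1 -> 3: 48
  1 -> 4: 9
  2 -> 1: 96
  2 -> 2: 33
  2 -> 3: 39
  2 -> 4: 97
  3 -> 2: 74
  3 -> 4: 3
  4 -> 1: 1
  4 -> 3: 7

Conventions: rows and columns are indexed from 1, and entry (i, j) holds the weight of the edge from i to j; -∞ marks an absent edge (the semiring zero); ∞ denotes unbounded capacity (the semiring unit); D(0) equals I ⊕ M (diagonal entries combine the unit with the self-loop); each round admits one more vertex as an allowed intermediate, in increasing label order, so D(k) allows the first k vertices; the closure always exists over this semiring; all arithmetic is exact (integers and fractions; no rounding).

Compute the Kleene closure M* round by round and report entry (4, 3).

D(0):
  [∞, 12, 48, 9]
  [96, ∞, 39, 97]
  [-∞, 74, ∞, 3]
  [1, -∞, 7, ∞]
D(1):
  [∞, 12, 48, 9]
  [96, ∞, 48, 97]
  [-∞, 74, ∞, 3]
  [1, 1, 7, ∞]
D(2):
  [∞, 12, 48, 12]
  [96, ∞, 48, 97]
  [74, 74, ∞, 74]
  [1, 1, 7, ∞]
D(3):
  [∞, 48, 48, 48]
  [96, ∞, 48, 97]
  [74, 74, ∞, 74]
  [7, 7, 7, ∞]
D(4):
  [∞, 48, 48, 48]
  [96, ∞, 48, 97]
  [74, 74, ∞, 74]
  [7, 7, 7, ∞]
Answer: M*[4][3] = 7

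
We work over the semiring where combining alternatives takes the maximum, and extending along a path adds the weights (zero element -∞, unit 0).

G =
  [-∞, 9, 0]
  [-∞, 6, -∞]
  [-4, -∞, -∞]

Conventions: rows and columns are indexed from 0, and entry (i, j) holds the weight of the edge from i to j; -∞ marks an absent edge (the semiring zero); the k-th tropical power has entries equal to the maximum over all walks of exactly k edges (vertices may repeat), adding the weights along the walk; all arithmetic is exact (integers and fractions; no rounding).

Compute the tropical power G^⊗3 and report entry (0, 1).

G^⊗2:
  [-4, 15, -∞]
  [-∞, 12, -∞]
  [-∞, 5, -4]
G^⊗3:
  [-∞, 21, -4]
  [-∞, 18, -∞]
  [-8, 11, -∞]
Key observation: the optimum is the walk 0->1->1->1, with weight 9 + 6 + 6 = 21.
Optimal value attained by: walk 0->1->1->1.
Answer: (G^⊗3)[0][1] = 21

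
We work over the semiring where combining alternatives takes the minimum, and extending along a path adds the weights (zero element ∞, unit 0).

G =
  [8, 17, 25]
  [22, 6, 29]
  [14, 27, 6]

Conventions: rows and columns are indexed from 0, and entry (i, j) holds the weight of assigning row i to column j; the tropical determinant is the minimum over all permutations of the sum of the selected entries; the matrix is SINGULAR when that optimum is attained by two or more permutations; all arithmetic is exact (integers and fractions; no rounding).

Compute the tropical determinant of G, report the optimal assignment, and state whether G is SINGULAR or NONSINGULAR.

σ = (0, 1, 2): 8 + 6 + 6 = 20
σ = (0, 2, 1): 8 + 29 + 27 = 64
σ = (1, 0, 2): 17 + 22 + 6 = 45
σ = (1, 2, 0): 17 + 29 + 14 = 60
σ = (2, 0, 1): 25 + 22 + 27 = 74
σ = (2, 1, 0): 25 + 6 + 14 = 45
Optimal value attained by: σ = (0, 1, 2).
Answer: det⊕(G) = 20; verdict: NONSINGULAR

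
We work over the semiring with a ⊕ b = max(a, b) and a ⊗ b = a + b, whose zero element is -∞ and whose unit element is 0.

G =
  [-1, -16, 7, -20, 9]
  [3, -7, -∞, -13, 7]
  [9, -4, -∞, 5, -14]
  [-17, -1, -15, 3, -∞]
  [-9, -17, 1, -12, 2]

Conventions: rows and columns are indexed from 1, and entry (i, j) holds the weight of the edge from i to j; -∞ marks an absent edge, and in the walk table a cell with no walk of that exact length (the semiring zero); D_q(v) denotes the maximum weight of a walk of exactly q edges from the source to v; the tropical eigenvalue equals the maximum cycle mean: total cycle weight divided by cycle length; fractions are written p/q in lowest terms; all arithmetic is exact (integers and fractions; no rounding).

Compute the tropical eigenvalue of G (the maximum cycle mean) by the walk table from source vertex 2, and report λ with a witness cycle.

q=0: [-∞, 0, -∞, -∞, -∞]
q=1: [3, -7, -∞, -13, 7]
q=2: [2, -10, 10, -5, 12]
q=3: [19, 6, 13, 15, 14]
q=4: [22, 14, 26, 18, 28]
q=5: [35, 22, 29, 31, 31]
Optimal cycle mean attained by: cycle 1->3->1, total 7 + 9, length 2.
Answer: λ = 8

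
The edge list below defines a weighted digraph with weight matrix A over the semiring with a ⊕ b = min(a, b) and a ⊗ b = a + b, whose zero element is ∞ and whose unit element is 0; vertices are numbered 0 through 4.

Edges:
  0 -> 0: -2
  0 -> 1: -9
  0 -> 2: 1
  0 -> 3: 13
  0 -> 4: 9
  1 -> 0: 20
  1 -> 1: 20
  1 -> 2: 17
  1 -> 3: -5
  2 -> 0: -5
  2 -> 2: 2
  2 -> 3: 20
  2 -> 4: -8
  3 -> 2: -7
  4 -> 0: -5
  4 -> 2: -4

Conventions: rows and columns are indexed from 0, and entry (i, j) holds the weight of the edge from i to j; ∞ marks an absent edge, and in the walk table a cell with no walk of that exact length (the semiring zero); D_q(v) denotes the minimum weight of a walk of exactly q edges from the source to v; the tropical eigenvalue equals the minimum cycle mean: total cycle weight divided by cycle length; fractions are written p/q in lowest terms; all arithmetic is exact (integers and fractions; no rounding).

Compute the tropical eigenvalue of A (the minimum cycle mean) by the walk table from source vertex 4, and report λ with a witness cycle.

q=0: [∞, ∞, ∞, ∞, 0]
q=1: [-5, ∞, -4, ∞, ∞]
q=2: [-9, -14, -4, 8, -12]
q=3: [-17, -18, -16, -19, -12]
q=4: [-21, -26, -26, -23, -24]
q=5: [-31, -30, -30, -31, -34]
Optimal cycle mean attained by: cycle 0->1->3->2->4->0, total (-9) + (-5) + (-7) + (-8) + (-5), length 5.
Answer: λ = -34/5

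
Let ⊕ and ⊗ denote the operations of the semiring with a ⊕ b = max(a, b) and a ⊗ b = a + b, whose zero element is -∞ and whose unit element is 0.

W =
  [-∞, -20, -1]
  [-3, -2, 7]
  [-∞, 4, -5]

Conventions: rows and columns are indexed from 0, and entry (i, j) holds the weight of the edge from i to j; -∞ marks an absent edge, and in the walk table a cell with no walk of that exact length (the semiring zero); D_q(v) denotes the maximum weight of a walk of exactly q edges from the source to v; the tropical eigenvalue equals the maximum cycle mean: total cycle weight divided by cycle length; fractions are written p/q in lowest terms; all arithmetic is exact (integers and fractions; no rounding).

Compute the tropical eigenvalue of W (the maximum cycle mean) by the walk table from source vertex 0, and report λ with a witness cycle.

q=0: [0, -∞, -∞]
q=1: [-∞, -20, -1]
q=2: [-23, 3, -6]
q=3: [0, 1, 10]
Optimal cycle mean attained by: cycle 1->2->1, total 7 + 4, length 2.
Answer: λ = 11/2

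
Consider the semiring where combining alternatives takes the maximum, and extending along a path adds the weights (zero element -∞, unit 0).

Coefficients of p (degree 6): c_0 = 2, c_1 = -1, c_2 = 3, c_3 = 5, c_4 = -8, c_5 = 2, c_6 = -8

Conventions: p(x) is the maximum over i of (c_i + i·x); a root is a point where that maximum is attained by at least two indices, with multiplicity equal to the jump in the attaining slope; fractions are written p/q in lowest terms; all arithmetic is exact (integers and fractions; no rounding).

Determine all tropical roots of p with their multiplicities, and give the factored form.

hull edge (i=0, c=2) to (i=3, c=5): slope 1, span 3
hull edge (i=3, c=5) to (i=5, c=2): slope -3/2, span 2
hull edge (i=5, c=2) to (i=6, c=-8): slope -10, span 1
Factored form: p(x) = -8 ⊗ (x ⊕ (-1)) ⊗ (x ⊕ (-1)) ⊗ (x ⊕ (-1)) ⊗ (x ⊕ 3/2) ⊗ (x ⊕ 3/2) ⊗ (x ⊕ 10)
Answer: roots = -1 (mult 3), 3/2 (mult 2), 10 (mult 1)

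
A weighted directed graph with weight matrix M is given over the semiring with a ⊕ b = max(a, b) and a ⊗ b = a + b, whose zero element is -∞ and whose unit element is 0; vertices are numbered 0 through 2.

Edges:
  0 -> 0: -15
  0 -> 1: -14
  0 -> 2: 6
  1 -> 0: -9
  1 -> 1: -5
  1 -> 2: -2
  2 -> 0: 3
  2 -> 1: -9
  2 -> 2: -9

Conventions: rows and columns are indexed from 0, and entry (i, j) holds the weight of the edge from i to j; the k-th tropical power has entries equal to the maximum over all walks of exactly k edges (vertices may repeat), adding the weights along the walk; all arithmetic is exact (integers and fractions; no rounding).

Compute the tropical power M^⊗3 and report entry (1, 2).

M^⊗2:
  [9, -3, -3]
  [1, -10, -3]
  [-6, -11, 9]
M^⊗3:
  [0, -5, 15]
  [0, -12, 7]
  [12, 0, 0]
Key observation: the optimum is the walk 1->2->0->2, with weight (-2) + 3 + 6 = 7.
Optimal value attained by: walk 1->2->0->2.
Answer: (M^⊗3)[1][2] = 7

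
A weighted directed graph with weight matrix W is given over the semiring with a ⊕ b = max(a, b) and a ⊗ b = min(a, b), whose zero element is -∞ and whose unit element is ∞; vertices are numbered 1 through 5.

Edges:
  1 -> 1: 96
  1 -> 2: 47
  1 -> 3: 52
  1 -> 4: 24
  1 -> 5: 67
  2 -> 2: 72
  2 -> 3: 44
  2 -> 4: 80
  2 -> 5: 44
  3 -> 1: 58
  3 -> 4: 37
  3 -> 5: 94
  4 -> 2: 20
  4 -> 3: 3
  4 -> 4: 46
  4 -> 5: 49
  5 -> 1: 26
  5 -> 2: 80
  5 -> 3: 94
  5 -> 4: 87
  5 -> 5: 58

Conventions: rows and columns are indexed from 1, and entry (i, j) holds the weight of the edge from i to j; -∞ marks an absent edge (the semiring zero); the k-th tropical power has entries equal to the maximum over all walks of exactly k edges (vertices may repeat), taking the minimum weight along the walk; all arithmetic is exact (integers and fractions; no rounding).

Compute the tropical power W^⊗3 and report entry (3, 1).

W^⊗2:
  [96, 67, 67, 67, 67]
  [44, 72, 44, 72, 49]
  [58, 80, 94, 87, 58]
  [26, 49, 49, 49, 49]
  [58, 72, 58, 80, 94]
W^⊗3:
  [96, 67, 67, 67, 67]
  [44, 72, 49, 72, 49]
  [58, 72, 58, 80, 94]
  [49, 49, 49, 49, 49]
  [58, 80, 94, 87, 58]
Key observation: the optimum is the walk 3->1->1->1, with weight 58 min 96 min 96 = 58.
Optimal value attained by: walk 3->1->1->1.
Answer: (W^⊗3)[3][1] = 58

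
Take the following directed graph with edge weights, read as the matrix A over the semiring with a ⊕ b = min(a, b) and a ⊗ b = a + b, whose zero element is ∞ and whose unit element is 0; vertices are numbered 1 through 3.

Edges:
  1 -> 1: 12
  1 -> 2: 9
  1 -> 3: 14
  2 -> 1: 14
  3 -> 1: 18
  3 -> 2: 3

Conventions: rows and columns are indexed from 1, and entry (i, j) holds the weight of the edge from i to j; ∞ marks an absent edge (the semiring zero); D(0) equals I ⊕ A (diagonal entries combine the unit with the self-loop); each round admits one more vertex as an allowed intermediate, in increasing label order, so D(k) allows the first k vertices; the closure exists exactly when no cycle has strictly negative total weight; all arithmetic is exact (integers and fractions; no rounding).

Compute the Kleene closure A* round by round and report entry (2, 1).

D(0):
  [0, 9, 14]
  [14, 0, ∞]
  [18, 3, 0]
D(1):
  [0, 9, 14]
  [14, 0, 28]
  [18, 3, 0]
D(2):
  [0, 9, 14]
  [14, 0, 28]
  [17, 3, 0]
D(3):
  [0, 9, 14]
  [14, 0, 28]
  [17, 3, 0]
Answer: A*[2][1] = 14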